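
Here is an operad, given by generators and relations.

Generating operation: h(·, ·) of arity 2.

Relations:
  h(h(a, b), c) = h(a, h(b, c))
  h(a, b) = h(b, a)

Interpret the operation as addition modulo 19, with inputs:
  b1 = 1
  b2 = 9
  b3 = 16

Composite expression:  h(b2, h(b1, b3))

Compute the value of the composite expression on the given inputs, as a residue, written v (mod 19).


7 (mod 19)

h(b1, b3) = 17
h(b2, h(b1, b3)) = 7


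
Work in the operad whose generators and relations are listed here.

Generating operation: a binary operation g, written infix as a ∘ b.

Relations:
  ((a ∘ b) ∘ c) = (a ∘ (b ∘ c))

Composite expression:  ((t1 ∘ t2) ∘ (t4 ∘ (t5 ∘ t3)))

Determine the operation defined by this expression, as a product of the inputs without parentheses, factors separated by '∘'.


t1 ∘ t2 ∘ t4 ∘ t5 ∘ t3

Under associativity of g, the answer is the t's in reading order.
(t1 ∘ t2) reduces to t1 ∘ t2
(t5 ∘ t3) reduces to t5 ∘ t3
(t4 ∘ (t5 ∘ t3)) reduces to t4 ∘ t5 ∘ t3
((t1 ∘ t2) ∘ (t4 ∘ (t5 ∘ t3))) reduces to t1 ∘ t2 ∘ t4 ∘ t5 ∘ t3


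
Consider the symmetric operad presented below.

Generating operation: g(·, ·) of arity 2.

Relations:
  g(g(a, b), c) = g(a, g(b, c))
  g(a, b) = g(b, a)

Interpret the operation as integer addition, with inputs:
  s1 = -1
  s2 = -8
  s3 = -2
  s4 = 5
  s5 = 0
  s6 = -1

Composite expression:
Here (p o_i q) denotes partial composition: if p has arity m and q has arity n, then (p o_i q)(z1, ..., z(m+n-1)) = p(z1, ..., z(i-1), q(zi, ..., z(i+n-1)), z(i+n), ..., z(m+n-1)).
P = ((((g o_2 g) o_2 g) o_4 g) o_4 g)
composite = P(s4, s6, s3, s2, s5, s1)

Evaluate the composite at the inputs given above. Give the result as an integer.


-7

g(s6, s3) = -3
g(s2, s5) = -8
g(g(s2, s5), s1) = -9
g(g(s6, s3), g(g(s2, s5), s1)) = -12
g(s4, g(g(s6, s3), g(g(s2, s5), s1))) = -7


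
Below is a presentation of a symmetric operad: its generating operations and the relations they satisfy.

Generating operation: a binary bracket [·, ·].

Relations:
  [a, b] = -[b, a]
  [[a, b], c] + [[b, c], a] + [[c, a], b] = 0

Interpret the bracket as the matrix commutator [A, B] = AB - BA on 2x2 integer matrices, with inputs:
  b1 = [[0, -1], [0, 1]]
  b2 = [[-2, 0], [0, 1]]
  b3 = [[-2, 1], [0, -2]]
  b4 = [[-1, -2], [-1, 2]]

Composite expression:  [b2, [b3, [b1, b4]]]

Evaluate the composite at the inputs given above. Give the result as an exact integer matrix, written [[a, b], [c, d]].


[[0, 6], [0, 0]]


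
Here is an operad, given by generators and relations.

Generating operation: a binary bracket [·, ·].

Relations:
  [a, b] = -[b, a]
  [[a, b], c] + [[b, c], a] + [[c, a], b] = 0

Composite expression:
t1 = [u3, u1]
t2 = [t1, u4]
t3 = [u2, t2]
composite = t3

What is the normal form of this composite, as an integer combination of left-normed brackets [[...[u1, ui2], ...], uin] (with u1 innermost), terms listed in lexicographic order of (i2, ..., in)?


[[[u1, u3], u4], u2]

In the tensor algebra, words opening u1 carry the u1-anchored form.
Composite bracket: [u2, [[u3, u1], u4]]
The bracket unfolds into 8 signed words via [a, b] = ab - ba (2^3 = 8).
Collect the words opening with u1:
  sign of u1u3u4u2 is +1, so it contributes +[[[u1, u3], u4], u2]


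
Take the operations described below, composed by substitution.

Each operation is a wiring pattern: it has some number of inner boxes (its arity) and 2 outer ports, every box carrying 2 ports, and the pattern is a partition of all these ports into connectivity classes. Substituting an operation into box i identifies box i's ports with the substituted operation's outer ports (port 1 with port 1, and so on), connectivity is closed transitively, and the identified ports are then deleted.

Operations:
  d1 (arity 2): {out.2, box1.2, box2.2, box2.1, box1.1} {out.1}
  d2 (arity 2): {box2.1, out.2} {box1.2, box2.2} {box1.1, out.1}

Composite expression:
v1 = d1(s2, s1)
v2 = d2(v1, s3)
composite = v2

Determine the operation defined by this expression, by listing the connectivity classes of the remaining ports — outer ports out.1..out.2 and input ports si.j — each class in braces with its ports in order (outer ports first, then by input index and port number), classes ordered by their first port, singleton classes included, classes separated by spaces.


{out.1} {out.2, s3.1} {s1.1, s1.2, s2.1, s2.2, s3.2}

Reachability decides: close wires over d2-identified ports.
composing d1 on (s2, s1), with out.j its own outer ports: {out.1} {out.2, s1.1, s1.2, s2.1, s2.2}
composing d2 on (s2, s1, s3), with out.j its own outer ports: {out.1} {out.2, s3.1} {s1.1, s1.2, s2.1, s2.2, s3.2}


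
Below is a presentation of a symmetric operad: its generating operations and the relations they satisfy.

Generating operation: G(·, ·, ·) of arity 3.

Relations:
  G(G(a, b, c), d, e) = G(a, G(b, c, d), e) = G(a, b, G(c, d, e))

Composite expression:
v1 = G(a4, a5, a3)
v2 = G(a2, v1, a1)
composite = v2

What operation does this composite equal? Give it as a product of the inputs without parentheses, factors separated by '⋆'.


a2 ⋆ a4 ⋆ a5 ⋆ a3 ⋆ a1

Associativity of G dissolves the nesting; only the a-input order survives.
G(a4, a5, a3) spells out as a4 ⋆ a5 ⋆ a3
G(a2, G(a4, a5, a3), a1) spells out as a2 ⋆ a4 ⋆ a5 ⋆ a3 ⋆ a1


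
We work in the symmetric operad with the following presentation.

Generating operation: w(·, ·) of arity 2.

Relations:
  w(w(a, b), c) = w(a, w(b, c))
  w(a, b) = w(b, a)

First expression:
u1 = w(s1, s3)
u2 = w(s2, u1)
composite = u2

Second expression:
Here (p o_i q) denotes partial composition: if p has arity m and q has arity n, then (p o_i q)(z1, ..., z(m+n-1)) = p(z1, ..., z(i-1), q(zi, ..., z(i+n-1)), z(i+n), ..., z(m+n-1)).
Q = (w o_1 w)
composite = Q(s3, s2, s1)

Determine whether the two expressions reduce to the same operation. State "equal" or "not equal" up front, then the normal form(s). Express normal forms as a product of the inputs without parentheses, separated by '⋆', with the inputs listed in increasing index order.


equal; the common form is s1 ⋆ s2 ⋆ s3

Reducing the first expression gives s1 ⋆ s2 ⋆ s3
Reducing the second expression gives s1 ⋆ s2 ⋆ s3
Both agree, so they are equal.


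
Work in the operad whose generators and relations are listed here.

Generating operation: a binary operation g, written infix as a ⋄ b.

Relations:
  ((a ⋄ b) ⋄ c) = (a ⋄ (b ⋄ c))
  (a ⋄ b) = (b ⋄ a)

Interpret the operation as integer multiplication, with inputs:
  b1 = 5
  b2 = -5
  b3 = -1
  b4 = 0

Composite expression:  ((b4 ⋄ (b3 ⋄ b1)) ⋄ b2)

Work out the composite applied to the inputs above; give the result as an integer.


0

(b3 ⋄ b1) = -5
(b4 ⋄ (b3 ⋄ b1)) = 0
((b4 ⋄ (b3 ⋄ b1)) ⋄ b2) = 0


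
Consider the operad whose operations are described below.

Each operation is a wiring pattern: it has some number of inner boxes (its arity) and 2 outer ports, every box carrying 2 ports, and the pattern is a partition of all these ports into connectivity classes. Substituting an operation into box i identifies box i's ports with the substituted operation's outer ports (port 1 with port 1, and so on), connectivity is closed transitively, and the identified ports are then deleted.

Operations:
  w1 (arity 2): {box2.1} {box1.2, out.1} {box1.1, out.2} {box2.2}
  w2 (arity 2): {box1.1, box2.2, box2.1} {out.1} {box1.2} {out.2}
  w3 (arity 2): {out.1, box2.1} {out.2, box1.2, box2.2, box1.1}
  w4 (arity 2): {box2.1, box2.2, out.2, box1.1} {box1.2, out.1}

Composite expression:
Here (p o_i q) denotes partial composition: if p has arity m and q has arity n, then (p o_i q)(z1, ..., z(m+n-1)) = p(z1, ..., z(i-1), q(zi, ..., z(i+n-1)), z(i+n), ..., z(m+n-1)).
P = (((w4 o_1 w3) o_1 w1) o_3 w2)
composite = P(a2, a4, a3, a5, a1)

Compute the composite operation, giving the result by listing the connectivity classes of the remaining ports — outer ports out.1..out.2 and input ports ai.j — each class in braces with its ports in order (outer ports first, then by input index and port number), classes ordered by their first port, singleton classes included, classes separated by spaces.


{out.1, a2.1, a2.2} {out.2, a1.1, a1.2} {a3.1, a5.1, a5.2} {a3.2} {a4.1} {a4.2}

After gluing at w4, chains via deleted ports link the a-ports.
stage w1: inputs (a2, a4), connectivity {out.1, a2.2} {out.2, a2.1} {a4.1} {a4.2}, out.j its boundary
stage w2: inputs (a3, a5), connectivity {out.1} {out.2} {a3.1, a5.1, a5.2} {a3.2}, out.j its boundary
stage w3: inputs (a2, a4, a3, a5), connectivity {out.1} {out.2, a2.1, a2.2} {a3.1, a5.1, a5.2} {a3.2} {a4.1} {a4.2}, out.j its boundary
stage w4: inputs (a2, a4, a3, a5, a1), connectivity {out.1, a2.1, a2.2} {out.2, a1.1, a1.2} {a3.1, a5.1, a5.2} {a3.2} {a4.1} {a4.2}, out.j its boundary


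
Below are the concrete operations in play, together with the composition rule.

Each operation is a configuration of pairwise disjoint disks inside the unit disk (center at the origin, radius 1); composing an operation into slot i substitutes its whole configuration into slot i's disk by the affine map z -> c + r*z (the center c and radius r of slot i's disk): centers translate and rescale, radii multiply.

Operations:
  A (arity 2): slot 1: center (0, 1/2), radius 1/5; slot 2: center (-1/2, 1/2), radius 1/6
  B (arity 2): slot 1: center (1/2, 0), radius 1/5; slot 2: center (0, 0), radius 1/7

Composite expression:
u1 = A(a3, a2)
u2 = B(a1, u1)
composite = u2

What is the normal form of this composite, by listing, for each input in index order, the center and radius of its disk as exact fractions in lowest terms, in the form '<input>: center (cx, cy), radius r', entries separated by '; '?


a1: center (1/2, 0), radius 1/5; a2: center (-1/14, 1/14), radius 1/42; a3: center (0, 1/14), radius 1/35


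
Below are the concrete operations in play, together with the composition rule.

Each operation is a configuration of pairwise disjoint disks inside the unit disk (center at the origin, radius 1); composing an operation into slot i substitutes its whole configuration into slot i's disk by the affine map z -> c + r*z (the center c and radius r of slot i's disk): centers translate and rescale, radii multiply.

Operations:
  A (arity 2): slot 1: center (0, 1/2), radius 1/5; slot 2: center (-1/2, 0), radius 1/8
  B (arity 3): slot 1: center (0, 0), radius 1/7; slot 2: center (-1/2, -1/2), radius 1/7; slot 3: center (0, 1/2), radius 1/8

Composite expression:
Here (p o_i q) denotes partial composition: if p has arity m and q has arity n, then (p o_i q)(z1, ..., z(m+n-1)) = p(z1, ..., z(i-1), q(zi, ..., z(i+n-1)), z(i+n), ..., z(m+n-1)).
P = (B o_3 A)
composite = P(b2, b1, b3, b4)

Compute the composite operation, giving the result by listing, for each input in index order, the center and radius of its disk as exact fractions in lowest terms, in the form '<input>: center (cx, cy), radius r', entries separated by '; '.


b1: center (-1/2, -1/2), radius 1/7; b2: center (0, 0), radius 1/7; b3: center (0, 9/16), radius 1/40; b4: center (-1/16, 1/2), radius 1/64

Below B, radii multiply path by path; the b-disk centers shift.
input b2: applying the 1 nested substitution gives center (0, 0), radius 1/7
input b1: applying the 1 nested substitution gives center (-1/2, -1/2), radius 1/7
input b3: applying the 2 nested substitutions gives center (0, 9/16), radius 1/40
input b4: applying the 2 nested substitutions gives center (-1/16, 1/2), radius 1/64


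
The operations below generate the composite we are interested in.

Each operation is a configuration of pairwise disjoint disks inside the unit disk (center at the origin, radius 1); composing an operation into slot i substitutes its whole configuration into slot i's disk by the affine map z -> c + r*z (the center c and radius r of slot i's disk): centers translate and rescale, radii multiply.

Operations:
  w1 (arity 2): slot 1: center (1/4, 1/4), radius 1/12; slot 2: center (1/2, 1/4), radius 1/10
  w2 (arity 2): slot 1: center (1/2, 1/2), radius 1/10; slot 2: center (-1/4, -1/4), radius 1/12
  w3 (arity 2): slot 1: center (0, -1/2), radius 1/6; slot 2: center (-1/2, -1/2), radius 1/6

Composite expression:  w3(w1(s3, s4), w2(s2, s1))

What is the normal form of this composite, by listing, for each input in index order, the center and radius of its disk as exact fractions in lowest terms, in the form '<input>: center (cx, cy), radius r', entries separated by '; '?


s1: center (-13/24, -13/24), radius 1/72; s2: center (-5/12, -5/12), radius 1/60; s3: center (1/24, -11/24), radius 1/72; s4: center (1/12, -11/24), radius 1/60

Nesting under w3 composes maps z -> c + r*z down each s-path.
s3 passes through 2 substitutions, ending at center (1/24, -11/24), radius 1/72
s4 passes through 2 substitutions, ending at center (1/12, -11/24), radius 1/60
s2 passes through 2 substitutions, ending at center (-5/12, -5/12), radius 1/60
s1 passes through 2 substitutions, ending at center (-13/24, -13/24), radius 1/72


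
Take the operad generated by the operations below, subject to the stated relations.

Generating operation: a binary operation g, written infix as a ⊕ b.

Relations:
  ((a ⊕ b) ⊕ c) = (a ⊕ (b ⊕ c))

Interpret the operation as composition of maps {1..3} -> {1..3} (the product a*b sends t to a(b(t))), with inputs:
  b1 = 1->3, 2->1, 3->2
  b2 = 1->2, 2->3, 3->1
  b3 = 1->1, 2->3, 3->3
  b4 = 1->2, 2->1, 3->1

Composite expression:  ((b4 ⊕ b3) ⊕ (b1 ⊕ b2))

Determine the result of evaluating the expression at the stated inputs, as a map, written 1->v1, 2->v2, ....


1->2, 2->1, 3->1


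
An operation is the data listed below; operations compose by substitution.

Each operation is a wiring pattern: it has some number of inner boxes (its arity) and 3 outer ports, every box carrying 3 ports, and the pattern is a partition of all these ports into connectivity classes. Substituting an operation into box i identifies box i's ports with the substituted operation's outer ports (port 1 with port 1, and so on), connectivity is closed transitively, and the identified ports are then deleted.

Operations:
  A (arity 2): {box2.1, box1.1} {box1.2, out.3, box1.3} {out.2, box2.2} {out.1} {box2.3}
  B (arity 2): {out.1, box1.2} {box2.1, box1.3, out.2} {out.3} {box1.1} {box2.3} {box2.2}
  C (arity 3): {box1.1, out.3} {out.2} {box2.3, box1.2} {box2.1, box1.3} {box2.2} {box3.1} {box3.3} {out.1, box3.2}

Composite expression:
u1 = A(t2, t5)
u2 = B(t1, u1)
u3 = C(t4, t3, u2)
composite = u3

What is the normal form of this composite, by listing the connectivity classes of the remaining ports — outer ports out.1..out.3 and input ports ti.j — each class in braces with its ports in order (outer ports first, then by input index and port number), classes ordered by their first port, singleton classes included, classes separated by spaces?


{out.1, t1.3} {out.2} {out.3, t4.1} {t1.1} {t1.2} {t2.1, t5.1} {t2.2, t2.3} {t3.1, t4.3} {t3.2} {t3.3, t4.2} {t5.2} {t5.3}

Connectivity passes through glued C-boundaries; trace each wire chain.
composing A on (t2, t5), with out.j its own outer ports: {out.1} {out.2, t5.2} {out.3, t2.2, t2.3} {t2.1, t5.1} {t5.3}
composing B on (t1, t2, t5), with out.j its own outer ports: {out.1, t1.2} {out.2, t1.3} {out.3} {t1.1} {t2.1, t5.1} {t2.2, t2.3} {t5.2} {t5.3}
composing C on (t4, t3, t1, t2, t5), with out.j its own outer ports: {out.1, t1.3} {out.2} {out.3, t4.1} {t1.1} {t1.2} {t2.1, t5.1} {t2.2, t2.3} {t3.1, t4.3} {t3.2} {t3.3, t4.2} {t5.2} {t5.3}


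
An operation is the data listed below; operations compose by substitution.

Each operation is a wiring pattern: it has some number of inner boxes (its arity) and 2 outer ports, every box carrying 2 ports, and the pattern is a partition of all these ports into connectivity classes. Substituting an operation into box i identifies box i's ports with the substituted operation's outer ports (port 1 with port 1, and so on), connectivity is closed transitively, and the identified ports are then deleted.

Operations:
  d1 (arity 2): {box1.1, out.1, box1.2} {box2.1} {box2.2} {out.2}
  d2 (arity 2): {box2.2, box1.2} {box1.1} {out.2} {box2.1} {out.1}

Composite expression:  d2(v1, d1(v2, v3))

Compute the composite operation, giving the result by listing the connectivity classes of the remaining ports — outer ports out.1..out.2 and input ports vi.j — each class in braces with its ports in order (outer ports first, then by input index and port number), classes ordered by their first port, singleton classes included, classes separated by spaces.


Treat the ports identified at d2 as solder joints: merge, then drop.
the subtree at d1 composes to {out.1, v2.1, v2.2} {out.2} {v3.1} {v3.2} on (v2, v3); out.j = own outer ports
the subtree at d2 composes to {out.1} {out.2} {v1.1} {v1.2} {v2.1, v2.2} {v3.1} {v3.2} on (v1, v2, v3); out.j = own outer ports

{out.1} {out.2} {v1.1} {v1.2} {v2.1, v2.2} {v3.1} {v3.2}


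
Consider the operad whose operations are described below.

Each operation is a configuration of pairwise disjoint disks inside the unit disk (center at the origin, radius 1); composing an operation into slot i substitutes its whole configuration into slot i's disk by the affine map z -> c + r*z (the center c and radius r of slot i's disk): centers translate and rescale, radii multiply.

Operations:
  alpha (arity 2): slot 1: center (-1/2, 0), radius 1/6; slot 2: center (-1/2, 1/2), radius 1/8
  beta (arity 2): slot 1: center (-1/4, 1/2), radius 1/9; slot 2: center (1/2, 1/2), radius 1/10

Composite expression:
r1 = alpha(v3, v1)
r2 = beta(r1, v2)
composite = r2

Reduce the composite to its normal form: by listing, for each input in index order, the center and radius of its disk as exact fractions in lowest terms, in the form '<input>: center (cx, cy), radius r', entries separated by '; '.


Only the slot chain above each v matters under beta; compose those maps.
for v3, the 2-step affine chain lands on center (-11/36, 1/2), radius 1/54
for v1, the 2-step affine chain lands on center (-11/36, 5/9), radius 1/72
for v2, the 1-step affine chain lands on center (1/2, 1/2), radius 1/10

v1: center (-11/36, 5/9), radius 1/72; v2: center (1/2, 1/2), radius 1/10; v3: center (-11/36, 1/2), radius 1/54


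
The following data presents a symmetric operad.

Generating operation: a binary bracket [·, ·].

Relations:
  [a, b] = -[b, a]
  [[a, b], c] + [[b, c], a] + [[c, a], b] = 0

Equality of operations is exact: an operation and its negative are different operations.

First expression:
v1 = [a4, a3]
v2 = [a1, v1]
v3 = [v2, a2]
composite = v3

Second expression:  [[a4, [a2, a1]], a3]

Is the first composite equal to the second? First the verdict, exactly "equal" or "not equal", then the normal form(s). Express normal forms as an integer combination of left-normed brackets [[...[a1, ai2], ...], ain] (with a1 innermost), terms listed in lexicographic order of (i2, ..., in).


not equal: they reduce to -[[[a1, a3], a4], a2] + [[[a1, a4], a3], a2] and [[[a1, a2], a4], a3]

The first composite normalizes to -[[[a1, a3], a4], a2] + [[[a1, a4], a3], a2]
The second composite normalizes to [[[a1, a2], a4], a3]
Different reductions; not equal.


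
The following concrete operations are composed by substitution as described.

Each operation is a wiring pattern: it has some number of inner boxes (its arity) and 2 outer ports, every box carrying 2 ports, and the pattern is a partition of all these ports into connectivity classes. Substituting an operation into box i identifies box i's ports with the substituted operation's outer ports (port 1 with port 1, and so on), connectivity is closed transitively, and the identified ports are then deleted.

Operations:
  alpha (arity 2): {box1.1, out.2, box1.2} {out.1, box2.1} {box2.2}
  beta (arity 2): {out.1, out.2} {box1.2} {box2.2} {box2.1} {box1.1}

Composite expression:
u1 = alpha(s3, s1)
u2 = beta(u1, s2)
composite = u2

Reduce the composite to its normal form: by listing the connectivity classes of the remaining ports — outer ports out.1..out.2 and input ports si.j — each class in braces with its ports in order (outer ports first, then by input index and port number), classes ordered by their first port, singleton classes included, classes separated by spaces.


{out.1, out.2} {s1.1} {s1.2} {s2.1} {s2.2} {s3.1, s3.2}

Reachability decides: close wires over beta-identified ports.
after alpha, the pattern on (s3, s1) reads {out.1, s1.1} {out.2, s3.1, s3.2} {s1.2} (out.j = its outer ports)
after beta, the pattern on (s3, s1, s2) reads {out.1, out.2} {s1.1} {s1.2} {s2.1} {s2.2} {s3.1, s3.2} (out.j = its outer ports)


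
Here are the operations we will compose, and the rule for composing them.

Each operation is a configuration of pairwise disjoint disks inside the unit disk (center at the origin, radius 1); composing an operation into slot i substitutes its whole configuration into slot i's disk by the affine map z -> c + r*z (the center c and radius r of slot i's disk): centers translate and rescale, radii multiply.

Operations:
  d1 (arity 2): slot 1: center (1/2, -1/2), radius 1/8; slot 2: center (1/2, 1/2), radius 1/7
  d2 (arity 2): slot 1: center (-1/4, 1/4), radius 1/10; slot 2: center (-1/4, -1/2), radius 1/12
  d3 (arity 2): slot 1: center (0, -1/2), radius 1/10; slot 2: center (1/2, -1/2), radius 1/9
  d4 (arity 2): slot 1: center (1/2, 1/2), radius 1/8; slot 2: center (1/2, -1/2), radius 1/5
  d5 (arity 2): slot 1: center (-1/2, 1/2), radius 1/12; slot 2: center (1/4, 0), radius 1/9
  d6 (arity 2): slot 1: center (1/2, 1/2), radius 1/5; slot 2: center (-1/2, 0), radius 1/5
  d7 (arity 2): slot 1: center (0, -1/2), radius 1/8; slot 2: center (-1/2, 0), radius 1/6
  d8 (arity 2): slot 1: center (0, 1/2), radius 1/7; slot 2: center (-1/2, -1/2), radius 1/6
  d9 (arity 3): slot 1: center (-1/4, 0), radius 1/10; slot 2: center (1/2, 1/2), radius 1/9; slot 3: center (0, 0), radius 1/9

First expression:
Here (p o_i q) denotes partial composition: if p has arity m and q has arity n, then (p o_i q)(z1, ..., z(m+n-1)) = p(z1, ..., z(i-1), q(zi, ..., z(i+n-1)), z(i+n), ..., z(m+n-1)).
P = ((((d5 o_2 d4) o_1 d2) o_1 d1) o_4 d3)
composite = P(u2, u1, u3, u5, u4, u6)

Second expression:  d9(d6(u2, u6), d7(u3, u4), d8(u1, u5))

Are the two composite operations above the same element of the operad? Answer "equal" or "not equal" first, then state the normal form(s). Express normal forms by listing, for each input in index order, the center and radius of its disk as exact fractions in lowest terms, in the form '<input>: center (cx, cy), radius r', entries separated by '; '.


not equal; first: u1: center (-31/60, 21/40), radius 1/840; u2: center (-31/60, 31/60), radius 1/960; u3: center (-25/48, 11/24), radius 1/144; u4: center (5/16, 7/144), radius 1/648; u5: center (11/36, 7/144), radius 1/720; u6: center (11/36, -1/18), radius 1/45; second: u1: center (0, 1/18), radius 1/63; u2: center (-1/5, 1/20), radius 1/50; u3: center (1/2, 4/9), radius 1/72; u4: center (4/9, 1/2), radius 1/54; u5: center (-1/18, -1/18), radius 1/54; u6: center (-3/10, 0), radius 1/50

Normal form of the first expression: u1: center (-31/60, 21/40), radius 1/840; u2: center (-31/60, 31/60), radius 1/960; u3: center (-25/48, 11/24), radius 1/144; u4: center (5/16, 7/144), radius 1/648; u5: center (11/36, 7/144), radius 1/720; u6: center (11/36, -1/18), radius 1/45
Normal form of the second expression: u1: center (0, 1/18), radius 1/63; u2: center (-1/5, 1/20), radius 1/50; u3: center (1/2, 4/9), radius 1/72; u4: center (4/9, 1/2), radius 1/54; u5: center (-1/18, -1/18), radius 1/54; u6: center (-3/10, 0), radius 1/50
No match — not equal.


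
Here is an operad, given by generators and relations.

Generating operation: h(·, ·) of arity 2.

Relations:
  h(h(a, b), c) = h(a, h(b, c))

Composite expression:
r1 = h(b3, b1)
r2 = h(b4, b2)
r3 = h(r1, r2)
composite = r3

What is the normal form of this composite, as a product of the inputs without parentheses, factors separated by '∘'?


Associativity of h dissolves the nesting; only the b-input order survives.
h(b3, b1) unparenthesizes to b3 ∘ b1
h(b4, b2) unparenthesizes to b4 ∘ b2
h(h(b3, b1), h(b4, b2)) unparenthesizes to b3 ∘ b1 ∘ b4 ∘ b2

b3 ∘ b1 ∘ b4 ∘ b2


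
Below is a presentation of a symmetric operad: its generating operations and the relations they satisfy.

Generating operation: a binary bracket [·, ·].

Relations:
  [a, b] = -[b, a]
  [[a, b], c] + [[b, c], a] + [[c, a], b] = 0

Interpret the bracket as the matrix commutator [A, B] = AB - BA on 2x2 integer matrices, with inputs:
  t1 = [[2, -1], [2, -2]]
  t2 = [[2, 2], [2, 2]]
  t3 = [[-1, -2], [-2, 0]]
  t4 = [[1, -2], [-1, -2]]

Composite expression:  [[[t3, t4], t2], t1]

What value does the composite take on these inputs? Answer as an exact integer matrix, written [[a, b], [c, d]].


[[-8, -28], [-88, 8]]


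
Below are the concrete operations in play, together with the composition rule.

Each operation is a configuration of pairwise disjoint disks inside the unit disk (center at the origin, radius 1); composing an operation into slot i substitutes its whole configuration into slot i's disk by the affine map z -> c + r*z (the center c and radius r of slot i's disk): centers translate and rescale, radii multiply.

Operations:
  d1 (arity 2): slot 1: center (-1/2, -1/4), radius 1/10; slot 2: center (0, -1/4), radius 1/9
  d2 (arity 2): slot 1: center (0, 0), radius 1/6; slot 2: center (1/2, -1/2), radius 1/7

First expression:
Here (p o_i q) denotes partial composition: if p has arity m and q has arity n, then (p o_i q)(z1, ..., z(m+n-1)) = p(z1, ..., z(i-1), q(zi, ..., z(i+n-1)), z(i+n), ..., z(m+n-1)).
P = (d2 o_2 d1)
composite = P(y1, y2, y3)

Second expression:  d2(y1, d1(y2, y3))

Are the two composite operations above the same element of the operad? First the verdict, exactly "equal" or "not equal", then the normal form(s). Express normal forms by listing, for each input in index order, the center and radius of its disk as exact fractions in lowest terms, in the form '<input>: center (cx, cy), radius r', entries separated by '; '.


The first composite normalizes to y1: center (0, 0), radius 1/6; y2: center (3/7, -15/28), radius 1/70; y3: center (1/2, -15/28), radius 1/63
The second composite normalizes to y1: center (0, 0), radius 1/6; y2: center (3/7, -15/28), radius 1/70; y3: center (1/2, -15/28), radius 1/63
Same normal form: equal.

equal — both sides give y1: center (0, 0), radius 1/6; y2: center (3/7, -15/28), radius 1/70; y3: center (1/2, -15/28), radius 1/63


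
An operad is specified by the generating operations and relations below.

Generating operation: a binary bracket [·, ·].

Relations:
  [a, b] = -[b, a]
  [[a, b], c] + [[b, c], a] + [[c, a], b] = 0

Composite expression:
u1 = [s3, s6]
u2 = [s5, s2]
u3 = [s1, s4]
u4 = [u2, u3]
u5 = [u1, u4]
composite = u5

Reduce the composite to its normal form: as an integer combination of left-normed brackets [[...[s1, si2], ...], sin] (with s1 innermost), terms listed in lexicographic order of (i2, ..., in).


-[[[[[s1, s4], s2], s5], s3], s6] + [[[[[s1, s4], s2], s5], s6], s3] + [[[[[s1, s4], s5], s2], s3], s6] - [[[[[s1, s4], s5], s2], s6], s3]

Skip Jacobi rewriting: expand, keep s1-initial words, read off terms.
Composite bracket: [[s3, s6], [[s5, s2], [s1, s4]]]
The bracket unfolds into 32 signed words via [a, b] = ab - ba (2^5 = 32).
Only words starting with s1 matter:
  sign of s1s4s2s5s3s6 is -1, so it contributes -[[[[[s1, s4], s2], s5], s3], s6]
  sign of s1s4s2s5s6s3 is +1, so it contributes +[[[[[s1, s4], s2], s5], s6], s3]
  sign of s1s4s5s2s3s6 is +1, so it contributes +[[[[[s1, s4], s5], s2], s3], s6]
  sign of s1s4s5s2s6s3 is -1, so it contributes -[[[[[s1, s4], s5], s2], s6], s3]


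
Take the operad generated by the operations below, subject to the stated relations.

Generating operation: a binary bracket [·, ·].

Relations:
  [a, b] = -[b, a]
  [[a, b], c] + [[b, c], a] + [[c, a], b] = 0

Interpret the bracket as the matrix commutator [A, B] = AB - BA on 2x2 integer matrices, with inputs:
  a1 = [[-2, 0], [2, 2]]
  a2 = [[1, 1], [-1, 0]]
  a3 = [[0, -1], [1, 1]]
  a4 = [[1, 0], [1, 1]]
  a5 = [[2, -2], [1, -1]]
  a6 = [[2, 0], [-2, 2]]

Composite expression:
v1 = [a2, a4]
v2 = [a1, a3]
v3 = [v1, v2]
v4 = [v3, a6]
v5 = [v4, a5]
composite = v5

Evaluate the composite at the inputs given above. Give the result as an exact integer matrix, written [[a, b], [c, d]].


[[32, 64], [80, -32]]


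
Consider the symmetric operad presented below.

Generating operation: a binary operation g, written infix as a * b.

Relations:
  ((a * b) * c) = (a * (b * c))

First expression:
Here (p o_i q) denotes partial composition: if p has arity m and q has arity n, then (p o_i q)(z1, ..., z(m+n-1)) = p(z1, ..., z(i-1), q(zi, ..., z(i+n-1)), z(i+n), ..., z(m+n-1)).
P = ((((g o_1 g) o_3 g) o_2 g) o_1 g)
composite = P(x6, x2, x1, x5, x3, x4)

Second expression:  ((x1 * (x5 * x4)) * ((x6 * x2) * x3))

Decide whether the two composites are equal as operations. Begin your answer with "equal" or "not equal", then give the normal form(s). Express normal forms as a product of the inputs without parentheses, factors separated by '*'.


The first expression reduces to x6 * x2 * x1 * x5 * x3 * x4
The second expression reduces to x1 * x5 * x4 * x6 * x2 * x3
Distinct normal forms: not equal.

not equal; first: x6 * x2 * x1 * x5 * x3 * x4; second: x1 * x5 * x4 * x6 * x2 * x3


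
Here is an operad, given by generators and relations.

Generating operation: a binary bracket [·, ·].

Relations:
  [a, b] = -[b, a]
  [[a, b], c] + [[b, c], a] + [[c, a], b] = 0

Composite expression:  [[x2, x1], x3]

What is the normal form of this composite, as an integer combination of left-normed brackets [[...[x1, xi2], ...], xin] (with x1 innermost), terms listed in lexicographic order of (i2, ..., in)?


-[[x1, x2], x3]

A multilinear Lie element is pinned by x1-initial words (x1 innermost).
Composite bracket: [[x2, x1], x3]
Each bracket splits as ab - ba, giving 4 signed words (2^2 = 4).
Coefficients come from the x1-initial words:
  the word x1x2x3 carries sign -1 and contributes -[[x1, x2], x3]


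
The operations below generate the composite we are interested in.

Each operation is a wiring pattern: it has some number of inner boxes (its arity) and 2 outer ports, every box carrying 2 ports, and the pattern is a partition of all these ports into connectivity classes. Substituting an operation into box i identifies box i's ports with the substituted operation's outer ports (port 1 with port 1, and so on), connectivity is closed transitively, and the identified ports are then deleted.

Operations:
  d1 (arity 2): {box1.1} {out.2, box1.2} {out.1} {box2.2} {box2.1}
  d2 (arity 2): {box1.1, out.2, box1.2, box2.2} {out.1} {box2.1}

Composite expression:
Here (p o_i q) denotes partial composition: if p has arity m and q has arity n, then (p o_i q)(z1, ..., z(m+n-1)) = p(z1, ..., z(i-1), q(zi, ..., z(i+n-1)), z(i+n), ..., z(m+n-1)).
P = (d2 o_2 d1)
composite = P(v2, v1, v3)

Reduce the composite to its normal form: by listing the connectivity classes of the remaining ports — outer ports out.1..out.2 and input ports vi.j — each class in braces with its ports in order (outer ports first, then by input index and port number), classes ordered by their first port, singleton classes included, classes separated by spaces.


{out.1} {out.2, v1.2, v2.1, v2.2} {v1.1} {v3.1} {v3.2}

Reachability decides: close wires over d2-identified ports.
the subtree at d1 composes to {out.1} {out.2, v1.2} {v1.1} {v3.1} {v3.2} on (v1, v3); out.j = own outer ports
the subtree at d2 composes to {out.1} {out.2, v1.2, v2.1, v2.2} {v1.1} {v3.1} {v3.2} on (v2, v1, v3); out.j = own outer ports


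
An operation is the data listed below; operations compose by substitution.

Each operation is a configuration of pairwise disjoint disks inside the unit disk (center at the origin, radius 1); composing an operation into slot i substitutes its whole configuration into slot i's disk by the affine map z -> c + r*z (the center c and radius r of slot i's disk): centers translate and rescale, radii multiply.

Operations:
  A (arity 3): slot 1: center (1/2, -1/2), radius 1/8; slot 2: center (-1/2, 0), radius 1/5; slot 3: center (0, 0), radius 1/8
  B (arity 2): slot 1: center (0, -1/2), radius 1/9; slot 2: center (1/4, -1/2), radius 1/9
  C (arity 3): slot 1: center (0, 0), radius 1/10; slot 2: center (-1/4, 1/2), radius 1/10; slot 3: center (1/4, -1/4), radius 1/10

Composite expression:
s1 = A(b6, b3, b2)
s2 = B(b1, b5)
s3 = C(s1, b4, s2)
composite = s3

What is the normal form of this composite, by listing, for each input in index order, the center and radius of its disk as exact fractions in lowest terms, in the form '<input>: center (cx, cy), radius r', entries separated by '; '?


Nesting under C composes maps z -> c + r*z down each b-path.
b6 passes through 2 substitutions, ending at center (1/20, -1/20), radius 1/80
b3 passes through 2 substitutions, ending at center (-1/20, 0), radius 1/50
b2 passes through 2 substitutions, ending at center (0, 0), radius 1/80
b4 passes through 1 substitution, ending at center (-1/4, 1/2), radius 1/10
b1 passes through 2 substitutions, ending at center (1/4, -3/10), radius 1/90
b5 passes through 2 substitutions, ending at center (11/40, -3/10), radius 1/90

b1: center (1/4, -3/10), radius 1/90; b2: center (0, 0), radius 1/80; b3: center (-1/20, 0), radius 1/50; b4: center (-1/4, 1/2), radius 1/10; b5: center (11/40, -3/10), radius 1/90; b6: center (1/20, -1/20), radius 1/80


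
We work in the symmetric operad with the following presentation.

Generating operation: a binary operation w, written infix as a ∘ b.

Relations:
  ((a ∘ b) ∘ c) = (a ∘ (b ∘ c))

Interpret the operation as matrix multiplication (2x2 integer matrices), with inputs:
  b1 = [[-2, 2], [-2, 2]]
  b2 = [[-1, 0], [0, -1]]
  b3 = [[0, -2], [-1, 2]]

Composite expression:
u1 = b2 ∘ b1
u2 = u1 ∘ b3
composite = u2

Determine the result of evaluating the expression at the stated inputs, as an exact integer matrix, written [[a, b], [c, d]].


[[2, -8], [2, -8]]

(b2 ∘ b1) = [[2, -2], [2, -2]]
((b2 ∘ b1) ∘ b3) = [[2, -8], [2, -8]]


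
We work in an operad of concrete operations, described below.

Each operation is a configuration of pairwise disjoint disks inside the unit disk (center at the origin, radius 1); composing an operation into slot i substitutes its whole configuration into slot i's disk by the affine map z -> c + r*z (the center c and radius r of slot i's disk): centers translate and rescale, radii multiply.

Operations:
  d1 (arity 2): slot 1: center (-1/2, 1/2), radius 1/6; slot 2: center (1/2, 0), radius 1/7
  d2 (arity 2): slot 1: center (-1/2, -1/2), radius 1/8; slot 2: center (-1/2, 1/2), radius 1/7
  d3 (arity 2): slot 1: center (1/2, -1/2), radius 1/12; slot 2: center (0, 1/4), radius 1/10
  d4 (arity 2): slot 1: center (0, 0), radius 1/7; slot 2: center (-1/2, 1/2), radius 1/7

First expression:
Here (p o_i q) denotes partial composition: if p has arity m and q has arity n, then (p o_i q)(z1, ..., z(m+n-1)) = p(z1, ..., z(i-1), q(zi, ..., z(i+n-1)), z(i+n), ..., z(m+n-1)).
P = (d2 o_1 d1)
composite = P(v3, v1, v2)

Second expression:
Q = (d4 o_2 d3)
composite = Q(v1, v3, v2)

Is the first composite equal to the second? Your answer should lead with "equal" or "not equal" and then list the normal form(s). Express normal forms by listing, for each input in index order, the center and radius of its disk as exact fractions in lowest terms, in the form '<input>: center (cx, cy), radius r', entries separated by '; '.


The first expression reduces to v1: center (-7/16, -1/2), radius 1/56; v2: center (-1/2, 1/2), radius 1/7; v3: center (-9/16, -7/16), radius 1/48
The second expression reduces to v1: center (0, 0), radius 1/7; v2: center (-1/2, 15/28), radius 1/70; v3: center (-3/7, 3/7), radius 1/84
The forms do not match — not equal.

not equal; first: v1: center (-7/16, -1/2), radius 1/56; v2: center (-1/2, 1/2), radius 1/7; v3: center (-9/16, -7/16), radius 1/48; second: v1: center (0, 0), radius 1/7; v2: center (-1/2, 15/28), radius 1/70; v3: center (-3/7, 3/7), radius 1/84


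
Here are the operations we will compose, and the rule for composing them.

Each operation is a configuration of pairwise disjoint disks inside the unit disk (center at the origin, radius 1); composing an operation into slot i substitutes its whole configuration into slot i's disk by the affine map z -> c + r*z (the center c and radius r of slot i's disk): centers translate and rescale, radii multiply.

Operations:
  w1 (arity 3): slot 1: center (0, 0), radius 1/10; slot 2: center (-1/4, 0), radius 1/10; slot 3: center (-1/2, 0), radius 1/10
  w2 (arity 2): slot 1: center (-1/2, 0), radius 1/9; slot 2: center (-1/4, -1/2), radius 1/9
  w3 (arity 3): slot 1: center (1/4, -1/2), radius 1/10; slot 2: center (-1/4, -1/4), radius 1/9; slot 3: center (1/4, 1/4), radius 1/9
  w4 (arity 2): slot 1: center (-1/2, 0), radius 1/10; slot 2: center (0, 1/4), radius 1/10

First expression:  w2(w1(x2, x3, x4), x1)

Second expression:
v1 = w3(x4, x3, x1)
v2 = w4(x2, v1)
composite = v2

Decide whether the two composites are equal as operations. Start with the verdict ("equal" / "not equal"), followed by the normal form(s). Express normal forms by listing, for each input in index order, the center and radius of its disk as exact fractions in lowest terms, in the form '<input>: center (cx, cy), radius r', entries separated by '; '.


not equal; first: x1: center (-1/4, -1/2), radius 1/9; x2: center (-1/2, 0), radius 1/90; x3: center (-19/36, 0), radius 1/90; x4: center (-5/9, 0), radius 1/90; second: x1: center (1/40, 11/40), radius 1/90; x2: center (-1/2, 0), radius 1/10; x3: center (-1/40, 9/40), radius 1/90; x4: center (1/40, 1/5), radius 1/100

The first composite normalizes to x1: center (-1/4, -1/2), radius 1/9; x2: center (-1/2, 0), radius 1/90; x3: center (-19/36, 0), radius 1/90; x4: center (-5/9, 0), radius 1/90
The second composite normalizes to x1: center (1/40, 11/40), radius 1/90; x2: center (-1/2, 0), radius 1/10; x3: center (-1/40, 9/40), radius 1/90; x4: center (1/40, 1/5), radius 1/100
The normal forms differ: not equal.


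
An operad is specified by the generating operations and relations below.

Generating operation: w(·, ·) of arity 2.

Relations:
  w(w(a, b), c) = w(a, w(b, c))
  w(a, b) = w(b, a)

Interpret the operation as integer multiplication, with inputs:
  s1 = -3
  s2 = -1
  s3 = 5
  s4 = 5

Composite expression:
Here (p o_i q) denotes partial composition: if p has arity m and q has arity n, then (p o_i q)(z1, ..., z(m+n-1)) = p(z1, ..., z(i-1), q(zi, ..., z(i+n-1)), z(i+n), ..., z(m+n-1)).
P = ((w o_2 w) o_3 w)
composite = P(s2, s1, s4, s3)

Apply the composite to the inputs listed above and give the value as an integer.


75


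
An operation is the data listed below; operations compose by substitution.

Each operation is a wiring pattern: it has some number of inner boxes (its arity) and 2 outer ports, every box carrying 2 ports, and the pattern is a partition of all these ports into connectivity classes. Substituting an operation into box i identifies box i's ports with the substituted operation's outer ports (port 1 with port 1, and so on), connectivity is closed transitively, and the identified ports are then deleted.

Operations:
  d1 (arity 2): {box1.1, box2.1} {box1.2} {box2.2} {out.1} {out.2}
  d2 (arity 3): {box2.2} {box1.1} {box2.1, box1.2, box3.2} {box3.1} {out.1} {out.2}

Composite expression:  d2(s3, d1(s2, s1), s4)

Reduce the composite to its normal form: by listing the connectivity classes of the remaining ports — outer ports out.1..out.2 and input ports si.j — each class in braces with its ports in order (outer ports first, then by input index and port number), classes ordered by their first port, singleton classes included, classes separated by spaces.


{out.1} {out.2} {s1.1, s2.1} {s1.2} {s2.2} {s3.1} {s3.2, s4.2} {s4.1}

Reachability decides: close wires over d2-identified ports.
after d1, the pattern on (s2, s1) reads {out.1} {out.2} {s1.1, s2.1} {s1.2} {s2.2} (out.j = its outer ports)
after d2, the pattern on (s3, s2, s1, s4) reads {out.1} {out.2} {s1.1, s2.1} {s1.2} {s2.2} {s3.1} {s3.2, s4.2} {s4.1} (out.j = its outer ports)
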